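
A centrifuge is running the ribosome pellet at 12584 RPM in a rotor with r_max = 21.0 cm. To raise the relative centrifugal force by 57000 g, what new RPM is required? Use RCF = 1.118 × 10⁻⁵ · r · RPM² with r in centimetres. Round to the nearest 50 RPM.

Current RCF = 1.118 × 10⁻⁵ × 21 × (12584)² = 1.118 × 10⁻⁵ × 21 × 158,357,056 ≈ 37,179.1 × g
Target RCF = 37,179.1 + 57,000 = 94,179.1 × g
N² = 94,179.1 / (23.478 × 10⁻⁵) = 401,137,661
N ≈ √401,137,661 ≈ 20,028.4

≈ 20050 RPM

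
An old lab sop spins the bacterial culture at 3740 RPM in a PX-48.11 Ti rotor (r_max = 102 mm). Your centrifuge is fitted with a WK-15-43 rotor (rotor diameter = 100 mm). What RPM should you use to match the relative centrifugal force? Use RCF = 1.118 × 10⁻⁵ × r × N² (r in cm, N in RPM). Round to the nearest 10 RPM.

≈ 5340 RPM

Original rotor: r = 102 mm = 10.2 cm
RCF_original = 1.118 × 10⁻⁵ × 10.2 × (3740)² = 1.118 × 10⁻⁵ × 10.2 × 13,987,600 ≈ 1,595.1 × g
Your rotor: r = 100 mm / 2 = 50 mm = 5 cm
1,595.1 = 1.118 × 10⁻⁵ × 5 × N²
N² = 1,595.1 / (5.59 × 10⁻⁵) = 28,534,884
N ≈ √28,534,884 ≈ 5,341.8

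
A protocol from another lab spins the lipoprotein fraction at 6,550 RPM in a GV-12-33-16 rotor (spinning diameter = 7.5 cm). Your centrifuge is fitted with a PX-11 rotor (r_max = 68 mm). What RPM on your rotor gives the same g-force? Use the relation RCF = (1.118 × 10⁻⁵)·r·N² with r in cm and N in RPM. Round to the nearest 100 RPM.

≈ 4900 RPM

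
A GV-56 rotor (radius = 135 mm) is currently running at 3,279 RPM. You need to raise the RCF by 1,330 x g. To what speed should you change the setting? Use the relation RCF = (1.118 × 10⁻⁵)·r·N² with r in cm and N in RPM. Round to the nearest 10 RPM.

r = 135 mm = 13.5 cm
Current RCF = 1.118 × 10⁻⁵ × 13.5 × (3279)² = 1.118 × 10⁻⁵ × 13.5 × 10,751,841 ≈ 1,622.8 × g
Target RCF = 1,622.8 + 1,330 = 2,952.8 × g
N² = 2,952.8 / (15.093 × 10⁻⁵) = 19,564,036
N ≈ √19,564,036 ≈ 4,423.1

≈ 4420 RPM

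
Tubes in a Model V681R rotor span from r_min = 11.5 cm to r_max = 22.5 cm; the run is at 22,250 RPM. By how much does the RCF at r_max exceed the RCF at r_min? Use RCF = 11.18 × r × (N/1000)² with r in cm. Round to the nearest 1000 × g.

ΔRCF = 11.18 × (r_max − r_min) × (N/1000)² = 11.18 × 11.0 × 495.0625 ≈ 60,882.8

≈ 61000 g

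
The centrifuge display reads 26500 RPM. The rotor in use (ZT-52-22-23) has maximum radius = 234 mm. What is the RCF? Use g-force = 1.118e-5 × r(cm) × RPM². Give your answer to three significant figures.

≈ 184000 x g

r = 234 mm = 23.4 cm
RCF = 1.118 × 10⁻⁵ × 23.4 × (26500)² = 1.118 × 10⁻⁵ × 23.4 × 702,250,000 ≈ 183,717 × g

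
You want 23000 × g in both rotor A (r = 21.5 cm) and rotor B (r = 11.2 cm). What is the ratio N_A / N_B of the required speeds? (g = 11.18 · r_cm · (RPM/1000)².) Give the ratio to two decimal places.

At fixed RCF, N ∝ 1/√r, so N_A/N_B = √(r_B/r_A) = √(11.2/21.5) = √0.520930 = 0.7218.

0.72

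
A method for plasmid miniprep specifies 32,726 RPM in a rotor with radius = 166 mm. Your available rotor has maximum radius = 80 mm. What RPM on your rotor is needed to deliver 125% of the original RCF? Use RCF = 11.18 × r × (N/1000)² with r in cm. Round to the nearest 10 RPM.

≈ 52710 RPM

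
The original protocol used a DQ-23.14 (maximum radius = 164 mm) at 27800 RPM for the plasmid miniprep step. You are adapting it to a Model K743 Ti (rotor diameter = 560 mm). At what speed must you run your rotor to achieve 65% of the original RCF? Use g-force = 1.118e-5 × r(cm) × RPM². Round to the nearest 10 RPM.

Original rotor: r = 164 mm = 16.4 cm
RCF_original = 1.118 × 10⁻⁵ × 16.4 × (27800)² = 1.118 × 10⁻⁵ × 16.4 × 772,840,000 ≈ 141,701.8 × g
Target RCF = 0.65 × 141,701.8 ≈ 92,106.2 × g
Your rotor: r = 560 mm / 2 = 280 mm = 28 cm
92,106.2 = 1.118 × 10⁻⁵ × 28 × N²
N² = 92,106.2 / (31.304 × 10⁻⁵) = 294,231,408
N ≈ √294,231,408 ≈ 17,153.2

17150 RPM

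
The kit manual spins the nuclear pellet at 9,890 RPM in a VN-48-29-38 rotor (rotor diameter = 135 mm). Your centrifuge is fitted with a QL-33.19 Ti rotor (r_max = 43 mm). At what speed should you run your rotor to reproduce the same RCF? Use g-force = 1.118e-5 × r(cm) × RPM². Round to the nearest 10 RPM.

≈ 12390 RPM

Original rotor: r = 135 mm / 2 = 67.5 mm = 6.75 cm
RCF = 1.118 × 10⁻⁵ × r × N²
RCF_original = 1.118 × 10⁻⁵ × 6.75 × (9890)² = 1.118 × 10⁻⁵ × 6.75 × 97,812,100 ≈ 7,381.4 × g
Your rotor: r = 43 mm = 4.3 cm
7,381.4 = 1.118 × 10⁻⁵ × 4.3 × N²
N² = 7,381.4 / (4.8074 × 10⁻⁵) = 153,542,455
N ≈ √153,542,455 ≈ 12,391.2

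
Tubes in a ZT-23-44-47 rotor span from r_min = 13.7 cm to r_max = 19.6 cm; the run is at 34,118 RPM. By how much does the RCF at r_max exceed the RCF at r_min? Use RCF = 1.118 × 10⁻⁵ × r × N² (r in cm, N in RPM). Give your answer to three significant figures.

ΔRCF ≈ 76800 x g

ΔRCF = 1.118 × 10⁻⁵ × (r_max − r_min) × N² = 1.118 × 10⁻⁵ × 5.9 × 1,164,037,924 ≈ 76,782.3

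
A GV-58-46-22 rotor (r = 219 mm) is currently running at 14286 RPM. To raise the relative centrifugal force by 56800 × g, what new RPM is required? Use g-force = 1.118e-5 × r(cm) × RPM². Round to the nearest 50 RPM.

N₂ ≈ 20900 RPM

r = 219 mm = 21.9 cm
Current RCF = 1.118 × 10⁻⁵ × 21.9 × (14286)² = 1.118 × 10⁻⁵ × 21.9 × 204,089,796 ≈ 49,969.8 × g
Target RCF = 49,969.8 + 56,800 = 106,769.8 × g
N² = 106,769.8 / (24.4842 × 10⁻⁵) = 436,076,327
N ≈ √436,076,327 ≈ 20,882.4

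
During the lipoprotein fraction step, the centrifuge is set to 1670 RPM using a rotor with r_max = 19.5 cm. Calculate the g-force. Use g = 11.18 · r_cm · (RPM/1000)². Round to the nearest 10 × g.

RCF ≈ 610 × g

RCF = 11.18 × 19.5 × (1.67)² = 11.18 × 19.5 × 2.7889 ≈ 608 × g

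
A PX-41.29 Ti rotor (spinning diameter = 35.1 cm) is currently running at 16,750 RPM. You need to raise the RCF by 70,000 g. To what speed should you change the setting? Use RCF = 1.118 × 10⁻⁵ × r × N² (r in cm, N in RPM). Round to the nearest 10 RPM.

≈ 25250 RPM

r = 35.1 / 2 = 17.55 cm
Current RCF = 1.118 × 10⁻⁵ × 17.55 × (16750)² = 1.118 × 10⁻⁵ × 17.55 × 280,562,500 ≈ 55,048.9 × g
Target RCF = 55,048.9 + 70,000 = 125,048.9 × g
N² = 125,048.9 / (19.6209 × 10⁻⁵) = 637,324,995
N ≈ √637,324,995 ≈ 25,245.3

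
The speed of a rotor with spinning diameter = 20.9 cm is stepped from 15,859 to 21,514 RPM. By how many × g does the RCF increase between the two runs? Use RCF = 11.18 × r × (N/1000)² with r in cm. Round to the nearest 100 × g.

24700 × g

r = 20.9 / 2 = 10.45 cm
RCF₁ = 11.18 × 10.45 × (15.859)² = 11.18 × 10.45 × 251.507881 ≈ 29,383.9 × g
RCF₂ = 11.18 × 10.45 × (21.514)² = 11.18 × 10.45 × 462.852196 ≈ 54,075.5 × g
Increase = 54,075.5 − 29,383.9 = 24,691.6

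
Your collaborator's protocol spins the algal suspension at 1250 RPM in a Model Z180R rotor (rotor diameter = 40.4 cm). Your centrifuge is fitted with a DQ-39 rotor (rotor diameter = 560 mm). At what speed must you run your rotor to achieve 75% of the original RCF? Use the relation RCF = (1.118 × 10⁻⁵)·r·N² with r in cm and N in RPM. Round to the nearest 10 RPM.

Original rotor: r = 40.4 / 2 = 20.2 cm
RCF_original = 1.118 × 10⁻⁵ × 20.2 × (1250)² = 1.118 × 10⁻⁵ × 20.2 × 1,562,500 ≈ 352.9 × g
Target RCF = 0.75 × 352.9 ≈ 264.7 × g
Your rotor: r = 560 mm / 2 = 280 mm = 28 cm
264.7 = 1.118 × 10⁻⁵ × 28 × N²
N² = 264.7 / (31.304 × 10⁻⁵) = 845,579
N ≈ √845,579 ≈ 919.6

920 RPM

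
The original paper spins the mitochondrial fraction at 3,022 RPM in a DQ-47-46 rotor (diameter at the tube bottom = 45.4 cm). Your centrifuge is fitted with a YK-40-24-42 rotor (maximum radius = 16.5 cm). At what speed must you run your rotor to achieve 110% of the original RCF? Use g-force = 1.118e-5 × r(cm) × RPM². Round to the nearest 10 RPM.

≈ 3720 RPM

Original rotor: r = 45.4 / 2 = 22.7 cm
RCF = 1.118 × 10⁻⁵ × r × N²
RCF_original = 1.118 × 10⁻⁵ × 22.7 × (3022)² = 1.118 × 10⁻⁵ × 22.7 × 9,132,484 ≈ 2,317.7 × g
Target RCF = 1.1 × 2,317.7 ≈ 2,549.5 × g
2,549.5 = 1.118 × 10⁻⁵ × 16.5 × N²
N² = 2,549.5 / (18.447 × 10⁻⁵) = 13,820,675
N ≈ √13,820,675 ≈ 3,717.6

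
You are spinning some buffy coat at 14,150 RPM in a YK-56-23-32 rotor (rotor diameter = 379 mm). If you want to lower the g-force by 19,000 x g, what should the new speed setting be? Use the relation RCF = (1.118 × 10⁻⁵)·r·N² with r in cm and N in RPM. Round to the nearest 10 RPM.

10510 RPM

r = 379 mm / 2 = 189.5 mm = 18.95 cm
Current RCF = 1.118 × 10⁻⁵ × 18.95 × (14150)² = 1.118 × 10⁻⁵ × 18.95 × 200,222,500 ≈ 42,419.3 × g
Target RCF = 42,419.3 − 19,000 = 23,419.3 × g
N² = 23,419.3 / (21.1861 × 10⁻⁵) = 110,540,873
N ≈ √110,540,873 ≈ 10,513.8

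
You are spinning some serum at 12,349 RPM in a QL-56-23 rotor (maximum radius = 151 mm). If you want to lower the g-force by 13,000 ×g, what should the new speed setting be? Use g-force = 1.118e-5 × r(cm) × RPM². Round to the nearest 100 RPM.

r = 151 mm = 15.1 cm
Current RCF = 1.118 × 10⁻⁵ × 15.1 × (12349)² = 1.118 × 10⁻⁵ × 15.1 × 152,497,801 ≈ 25,744.4 × g
Target RCF = 25,744.4 − 13,000 = 12,744.4 × g
N² = 12,744.4 / (16.8818 × 10⁻⁵) = 75,491,950
N ≈ √75,491,950 ≈ 8,688.6

N₂ ≈ 8700 RPM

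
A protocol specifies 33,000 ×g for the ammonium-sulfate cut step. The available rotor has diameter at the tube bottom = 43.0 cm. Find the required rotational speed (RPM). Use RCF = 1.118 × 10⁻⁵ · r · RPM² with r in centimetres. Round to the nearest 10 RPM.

r = 43.0 / 2 = 21.5 cm
33,000 = 1.118 × 10⁻⁵ × 21.5 × N²
N² = 33,000 / (24.037 × 10⁻⁵) = 137,288,347
N ≈ √137,288,347 ≈ 11,717.0

≈ 11720 RPM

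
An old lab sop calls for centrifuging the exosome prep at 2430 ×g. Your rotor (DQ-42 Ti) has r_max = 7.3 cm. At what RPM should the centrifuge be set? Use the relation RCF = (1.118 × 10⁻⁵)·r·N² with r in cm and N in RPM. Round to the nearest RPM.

2,430 = 1.118 × 10⁻⁵ × 7.3 × N²
N² = 2,430 / (8.1614 × 10⁻⁵) = 29,774,303
N ≈ √29,774,303 ≈ 5,456.6

N ≈ 5457 RPM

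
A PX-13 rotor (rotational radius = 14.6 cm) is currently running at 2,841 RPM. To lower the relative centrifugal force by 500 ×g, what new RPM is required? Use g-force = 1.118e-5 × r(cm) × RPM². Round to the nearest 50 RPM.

N₂ ≈ 2250 RPM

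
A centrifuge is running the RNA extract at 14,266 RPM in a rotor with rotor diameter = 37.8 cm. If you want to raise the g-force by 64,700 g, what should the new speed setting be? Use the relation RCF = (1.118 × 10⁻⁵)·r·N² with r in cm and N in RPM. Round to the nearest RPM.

r = 37.8 / 2 = 18.9 cm
Current RCF = 1.118 × 10⁻⁵ × 18.9 × (14266)² = 1.118 × 10⁻⁵ × 18.9 × 203,518,756 ≈ 43,003.9 × g
Target RCF = 43,003.9 + 64,700 = 107,703.9 × g
N² = 107,703.9 / (21.1302 × 10⁻⁵) = 509,715,478
N ≈ √509,715,478 ≈ 22,576.9

≈ 22577 RPM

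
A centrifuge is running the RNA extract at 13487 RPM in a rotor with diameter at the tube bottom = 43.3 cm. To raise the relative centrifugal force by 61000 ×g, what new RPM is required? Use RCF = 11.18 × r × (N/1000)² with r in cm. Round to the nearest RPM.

r = 43.3 / 2 = 21.65 cm
Current RCF = 11.18 × 21.65 × (13.487)² = 11.18 × 21.65 × 181.899169 ≈ 44,028.1 × g
Target RCF = 44,028.1 + 61,000 = 105,028.1 × g
(N/1000)² = 105,028.1 / 242.047 = 433.9161
N = 1000 × √433.9161 ≈ 20,830.7

N₂ ≈ 20831 RPM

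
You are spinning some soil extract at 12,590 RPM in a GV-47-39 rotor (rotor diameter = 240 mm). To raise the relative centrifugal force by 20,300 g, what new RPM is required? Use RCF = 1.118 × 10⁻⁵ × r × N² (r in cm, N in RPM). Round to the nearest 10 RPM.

N₂ ≈ 17600 RPM

r = 240 mm / 2 = 120 mm = 12 cm
Current RCF = 1.118 × 10⁻⁵ × 12 × (12590)² = 1.118 × 10⁻⁵ × 12 × 158,508,100 ≈ 21,265.4 × g
Target RCF = 21,265.4 + 20,300 = 41,565.4 × g
N² = 41,565.4 / (13.416 × 10⁻⁵) = 309,819,618
N ≈ √309,819,618 ≈ 17,601.7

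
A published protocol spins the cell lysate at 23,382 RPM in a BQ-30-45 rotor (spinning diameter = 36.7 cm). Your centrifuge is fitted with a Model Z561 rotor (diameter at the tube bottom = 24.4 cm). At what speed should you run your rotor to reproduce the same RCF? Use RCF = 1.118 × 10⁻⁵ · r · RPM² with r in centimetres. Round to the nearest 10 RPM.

28680 RPM

Original rotor: r = 36.7 / 2 = 18.35 cm
RCF_original = 1.118 × 10⁻⁵ × 18.35 × (23382)² = 1.118 × 10⁻⁵ × 18.35 × 546,717,924 ≈ 112,160.8 × g
Your rotor: r = 24.4 / 2 = 12.2 cm
112,160.8 = 1.118 × 10⁻⁵ × 12.2 × N²
N² = 112,160.8 / (13.6396 × 10⁻⁵) = 822,317,370
N ≈ √822,317,370 ≈ 28,676.1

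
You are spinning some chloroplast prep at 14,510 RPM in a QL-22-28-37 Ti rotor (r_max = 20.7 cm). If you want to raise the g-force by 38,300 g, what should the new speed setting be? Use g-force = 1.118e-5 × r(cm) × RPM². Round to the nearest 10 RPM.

Current RCF = 1.118 × 10⁻⁵ × 20.7 × (14510)² = 1.118 × 10⁻⁵ × 20.7 × 210,540,100 ≈ 48,724.5 × g
Target RCF = 48,724.5 + 38,300 = 87,024.5 × g
N² = 87,024.5 / (23.1426 × 10⁻⁵) = 376,035,968
N ≈ √376,035,968 ≈ 19,391.6

≈ 19390 RPM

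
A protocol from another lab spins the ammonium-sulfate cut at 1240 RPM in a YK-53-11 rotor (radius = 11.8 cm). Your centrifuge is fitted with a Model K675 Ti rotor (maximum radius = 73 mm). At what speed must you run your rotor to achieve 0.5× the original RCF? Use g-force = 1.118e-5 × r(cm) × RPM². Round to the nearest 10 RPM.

RCF = 1.118 × 10⁻⁵ × r × N²
RCF_original = 1.118 × 10⁻⁵ × 11.8 × (1240)² = 1.118 × 10⁻⁵ × 11.8 × 1,537,600 ≈ 202.8 × g
Target RCF = 0.5 × 202.8 ≈ 101.4 × g
Your rotor: r = 73 mm = 7.3 cm
101.4 = 1.118 × 10⁻⁵ × 7.3 × N²
N² = 101.4 / (8.1614 × 10⁻⁵) = 1,242,434
N ≈ √1,242,434 ≈ 1,114.6

1110 RPM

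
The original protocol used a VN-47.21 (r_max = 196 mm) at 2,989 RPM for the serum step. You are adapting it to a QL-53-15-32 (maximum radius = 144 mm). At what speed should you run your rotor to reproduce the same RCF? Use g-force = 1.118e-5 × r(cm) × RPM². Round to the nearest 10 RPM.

Original rotor: r = 196 mm = 19.6 cm
RCF_original = 1.118 × 10⁻⁵ × 19.6 × (2989)² = 1.118 × 10⁻⁵ × 19.6 × 8,934,121 ≈ 1,957.7 × g
Your rotor: r = 144 mm = 14.4 cm
1,957.7 = 1.118 × 10⁻⁵ × 14.4 × N²
N² = 1,957.7 / (16.0992 × 10⁻⁵) = 12,160,232
N ≈ √12,160,232 ≈ 3,487.2

3490 RPM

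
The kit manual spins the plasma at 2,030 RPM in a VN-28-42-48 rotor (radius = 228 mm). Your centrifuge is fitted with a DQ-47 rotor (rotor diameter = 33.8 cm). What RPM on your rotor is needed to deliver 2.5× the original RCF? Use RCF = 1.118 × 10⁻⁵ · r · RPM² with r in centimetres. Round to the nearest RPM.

≈ 3728 RPM

Original rotor: r = 228 mm = 22.8 cm
RCF = 1.118 × 10⁻⁵ × r × N²
RCF_original = 1.118 × 10⁻⁵ × 22.8 × (2030)² = 1.118 × 10⁻⁵ × 22.8 × 4,120,900 ≈ 1,050.4 × g
Target RCF = 2.5 × 1,050.4 ≈ 2,626 × g
Your rotor: r = 33.8 / 2 = 16.9 cm
2,626 = 1.118 × 10⁻⁵ × 16.9 × N²
N² = 2,626 / (18.8942 × 10⁻⁵) = 13,898,445
N ≈ √13,898,445 ≈ 3,728.1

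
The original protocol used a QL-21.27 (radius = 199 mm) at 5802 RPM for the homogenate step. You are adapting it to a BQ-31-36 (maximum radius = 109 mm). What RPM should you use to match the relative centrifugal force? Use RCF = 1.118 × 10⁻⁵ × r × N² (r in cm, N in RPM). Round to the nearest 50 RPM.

Original rotor: r = 199 mm = 19.9 cm
RCF_original = 1.118 × 10⁻⁵ × 19.9 × (5802)² = 1.118 × 10⁻⁵ × 19.9 × 33,663,204 ≈ 7,489.5 × g
Your rotor: r = 109 mm = 10.9 cm
7,489.5 = 1.118 × 10⁻⁵ × 10.9 × N²
N² = 7,489.5 / (12.1862 × 10⁻⁵) = 61,458,863
N ≈ √61,458,863 ≈ 7,839.6

≈ 7850 RPM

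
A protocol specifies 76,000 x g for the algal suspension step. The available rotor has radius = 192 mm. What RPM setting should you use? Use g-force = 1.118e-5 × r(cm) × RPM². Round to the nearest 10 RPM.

r = 192 mm = 19.2 cm
RCF = 1.118 × 10⁻⁵ × r × N²
76,000 = 1.118 × 10⁻⁵ × 19.2 × N²
N² = 76,000 / (21.4656 × 10⁻⁵) = 354,054,860
N ≈ √354,054,860 ≈ 18,816.3

N ≈ 18820 RPM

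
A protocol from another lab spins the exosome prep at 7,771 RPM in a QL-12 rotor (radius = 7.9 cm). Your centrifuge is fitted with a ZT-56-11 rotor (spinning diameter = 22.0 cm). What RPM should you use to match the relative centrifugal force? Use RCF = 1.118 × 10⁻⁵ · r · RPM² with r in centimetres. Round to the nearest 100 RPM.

6600 RPM

RCF = 1.118 × 10⁻⁵ × r × N²
RCF_original = 1.118 × 10⁻⁵ × 7.9 × (7771)² = 1.118 × 10⁻⁵ × 7.9 × 60,388,441 ≈ 5,333.6 × g
Your rotor: r = 22.0 / 2 = 11 cm
5,333.6 = 1.118 × 10⁻⁵ × 11 × N²
N² = 5,333.6 / (12.298 × 10⁻⁵) = 43,369,654
N ≈ √43,369,654 ≈ 6,585.6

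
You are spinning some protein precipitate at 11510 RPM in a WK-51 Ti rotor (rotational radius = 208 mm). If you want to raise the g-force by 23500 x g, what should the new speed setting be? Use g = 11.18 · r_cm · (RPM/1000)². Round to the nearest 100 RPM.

r = 208 mm = 20.8 cm
Current RCF = 11.18 × 20.8 × (11.51)² = 11.18 × 20.8 × 132.4801 ≈ 30,807.5 × g
Target RCF = 30,807.5 + 23,500 = 54,307.5 × g
(N/1000)² = 54,307.5 / 232.544 = 233.5364
N = 1000 × √233.5364 ≈ 15,281.9

15300 RPM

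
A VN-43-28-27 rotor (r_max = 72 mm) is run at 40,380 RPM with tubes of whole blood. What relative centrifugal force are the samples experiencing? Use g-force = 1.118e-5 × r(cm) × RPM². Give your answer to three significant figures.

RCF ≈ 131000 x g

r = 72 mm = 7.2 cm
RCF = 1.118 × 10⁻⁵ × r × N²
RCF = 1.118 × 10⁻⁵ × 7.2 × (40380)² = 1.118 × 10⁻⁵ × 7.2 × 1,630,544,400 ≈ 131,252.3 × g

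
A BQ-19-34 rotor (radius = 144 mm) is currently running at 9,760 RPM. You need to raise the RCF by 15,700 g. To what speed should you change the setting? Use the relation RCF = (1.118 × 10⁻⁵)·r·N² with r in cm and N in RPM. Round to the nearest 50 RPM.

r = 144 mm = 14.4 cm
Current RCF = 1.118 × 10⁻⁵ × 14.4 × (9760)² = 1.118 × 10⁻⁵ × 14.4 × 95,257,600 ≈ 15,335.7 × g
Target RCF = 15,335.7 + 15,700 = 31,035.7 × g
N² = 31,035.7 / (16.0992 × 10⁻⁵) = 192,777,902
N ≈ √192,777,902 ≈ 13,884.4

≈ 13900 RPM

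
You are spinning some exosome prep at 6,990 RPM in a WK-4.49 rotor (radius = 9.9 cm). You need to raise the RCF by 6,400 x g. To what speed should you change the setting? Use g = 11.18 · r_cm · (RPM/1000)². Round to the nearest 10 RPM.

≈ 10330 RPM

Current RCF = 11.18 × 9.9 × (6.99)² = 11.18 × 9.9 × 48.8601 ≈ 5,407.9 × g
Target RCF = 5,407.9 + 6,400 = 11,807.9 × g
(N/1000)² = 11,807.9 / 110.682 = 106.6831
N = 1000 × √106.6831 ≈ 10,328.8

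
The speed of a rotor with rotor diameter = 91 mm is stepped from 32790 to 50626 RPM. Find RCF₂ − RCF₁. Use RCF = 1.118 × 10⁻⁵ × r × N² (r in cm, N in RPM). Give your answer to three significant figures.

≈ 75700 g

r = 91 mm / 2 = 45.5 mm = 4.55 cm
RCF₁ = 1.118 × 10⁻⁵ × 4.55 × (32790)² = 1.118 × 10⁻⁵ × 4.55 × 1,075,184,100 ≈ 54,693.5 × g
RCF₂ = 1.118 × 10⁻⁵ × 4.55 × (50626)² = 1.118 × 10⁻⁵ × 4.55 × 2,562,991,876 ≈ 130,376.8 × g
Increase = 130,376.8 − 54,693.5 = 75,683.3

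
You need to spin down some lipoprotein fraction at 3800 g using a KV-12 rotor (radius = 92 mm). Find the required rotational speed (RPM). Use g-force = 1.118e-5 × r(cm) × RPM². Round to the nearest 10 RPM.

r = 92 mm = 9.2 cm
3,800 = 1.118 × 10⁻⁵ × 9.2 × N²
N² = 3,800 / (10.2856 × 10⁻⁵) = 36,944,855
N ≈ √36,944,855 ≈ 6,078.2

N ≈ 6080 RPM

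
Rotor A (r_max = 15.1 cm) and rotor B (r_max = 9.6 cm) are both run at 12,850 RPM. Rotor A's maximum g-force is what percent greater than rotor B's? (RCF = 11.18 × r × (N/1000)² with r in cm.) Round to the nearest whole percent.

At equal RPM, RCF scales linearly with r: ratio = 15.1 / 9.6 = 1.5729.
So rotor A delivers 57.3% more g-force.

57%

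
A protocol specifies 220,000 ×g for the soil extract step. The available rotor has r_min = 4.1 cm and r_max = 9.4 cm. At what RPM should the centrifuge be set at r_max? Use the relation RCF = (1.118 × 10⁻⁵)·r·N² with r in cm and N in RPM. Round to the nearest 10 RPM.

Use r_max = 9.4 cm.
RCF = 1.118 × 10⁻⁵ × r × N²
220,000 = 1.118 × 10⁻⁵ × 9.4 × N²
N² = 220,000 / (10.5092 × 10⁻⁵) = 2,093,403,875
N ≈ √2,093,403,875 ≈ 45,753.7

≈ 45750 RPM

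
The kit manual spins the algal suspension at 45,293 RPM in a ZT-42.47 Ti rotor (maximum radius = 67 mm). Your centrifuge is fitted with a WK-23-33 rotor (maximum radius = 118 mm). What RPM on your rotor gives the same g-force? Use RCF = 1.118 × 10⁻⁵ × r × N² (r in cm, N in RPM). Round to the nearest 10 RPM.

34130 RPM

Original rotor: r = 67 mm = 6.7 cm
RCF = 1.118 × 10⁻⁵ × r × N²
RCF_original = 1.118 × 10⁻⁵ × 6.7 × (45293)² = 1.118 × 10⁻⁵ × 6.7 × 2,051,455,849 ≈ 153,666.4 × g
Your rotor: r = 118 mm = 11.8 cm
153,666.4 = 1.118 × 10⁻⁵ × 11.8 × N²
N² = 153,666.4 / (13.1924 × 10⁻⁵) = 1,164,810,042
N ≈ √1,164,810,042 ≈ 34,129.3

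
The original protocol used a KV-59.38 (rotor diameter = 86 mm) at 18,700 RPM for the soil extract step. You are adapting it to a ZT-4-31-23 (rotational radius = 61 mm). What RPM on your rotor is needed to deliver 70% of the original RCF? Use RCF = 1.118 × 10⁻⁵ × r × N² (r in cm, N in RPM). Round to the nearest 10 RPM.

≈ 13140 RPM

Original rotor: r = 86 mm / 2 = 43 mm = 4.3 cm
RCF_original = 1.118 × 10⁻⁵ × 4.3 × (18700)² = 1.118 × 10⁻⁵ × 4.3 × 349,690,000 ≈ 16,811 × g
Target RCF = 0.7 × 16,811 ≈ 11,767.7 × g
Your rotor: r = 61 mm = 6.1 cm
11,767.7 = 1.118 × 10⁻⁵ × 6.1 × N²
N² = 11,767.7 / (6.8198 × 10⁻⁵) = 172,551,981
N ≈ √172,551,981 ≈ 13,135.9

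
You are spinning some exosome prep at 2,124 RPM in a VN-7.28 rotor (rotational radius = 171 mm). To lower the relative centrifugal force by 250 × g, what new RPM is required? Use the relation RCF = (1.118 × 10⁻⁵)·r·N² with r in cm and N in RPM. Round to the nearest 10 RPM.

≈ 1790 RPM

r = 171 mm = 17.1 cm
Current RCF = 1.118 × 10⁻⁵ × 17.1 × (2124)² = 1.118 × 10⁻⁵ × 17.1 × 4,511,376 ≈ 862.5 × g
Target RCF = 862.5 − 250 = 612.5 × g
N² = 612.5 / (19.1178 × 10⁻⁵) = 3,203,821
N ≈ √3,203,821 ≈ 1,789.9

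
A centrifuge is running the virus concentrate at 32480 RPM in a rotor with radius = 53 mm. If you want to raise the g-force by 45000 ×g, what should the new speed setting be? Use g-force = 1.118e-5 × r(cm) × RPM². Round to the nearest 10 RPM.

N₂ ≈ 42600 RPM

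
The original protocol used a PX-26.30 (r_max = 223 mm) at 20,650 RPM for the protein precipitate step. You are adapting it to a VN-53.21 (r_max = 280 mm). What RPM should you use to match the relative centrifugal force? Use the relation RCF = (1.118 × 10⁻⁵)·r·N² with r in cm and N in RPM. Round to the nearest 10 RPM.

Original rotor: r = 223 mm = 22.3 cm
RCF_original = 1.118 × 10⁻⁵ × 22.3 × (20650)² = 1.118 × 10⁻⁵ × 22.3 × 426,422,500 ≈ 106,313.1 × g
Your rotor: r = 280 mm = 28.0 cm
106,313.1 = 1.118 × 10⁻⁵ × 28 × N²
N² = 106,313.1 / (31.304 × 10⁻⁵) = 339,615,065
N ≈ √339,615,065 ≈ 18,428.6

≈ 18430 RPM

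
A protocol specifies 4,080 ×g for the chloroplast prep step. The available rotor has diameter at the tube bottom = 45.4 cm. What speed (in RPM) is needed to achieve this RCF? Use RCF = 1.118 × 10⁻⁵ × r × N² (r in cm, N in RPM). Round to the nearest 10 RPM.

≈ 4010 RPM

r = 45.4 / 2 = 22.7 cm
4,080 = 1.118 × 10⁻⁵ × 22.7 × N²
N² = 4,080 / (25.3786 × 10⁻⁵) = 16,076,537
N ≈ √16,076,537 ≈ 4,009.6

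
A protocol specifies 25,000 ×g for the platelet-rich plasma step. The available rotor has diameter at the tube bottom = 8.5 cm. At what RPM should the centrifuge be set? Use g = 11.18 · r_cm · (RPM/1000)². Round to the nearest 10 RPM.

r = 8.5 / 2 = 4.25 cm
25,000 = 11.18 × 4.25 × (N/1000)²
(N/1000)² = 25,000 / 47.515 = 526.1496
N = 1000 × √526.1496 ≈ 22,938.0

N ≈ 22940 RPM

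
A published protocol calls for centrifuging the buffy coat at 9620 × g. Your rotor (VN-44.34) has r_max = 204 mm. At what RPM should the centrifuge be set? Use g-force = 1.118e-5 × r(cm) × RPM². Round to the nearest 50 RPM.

≈ 6500 RPM

r = 204 mm = 20.4 cm
9,620 = 1.118 × 10⁻⁵ × 20.4 × N²
N² = 9,620 / (22.8072 × 10⁻⁵) = 42,179,663
N ≈ √42,179,663 ≈ 6,494.6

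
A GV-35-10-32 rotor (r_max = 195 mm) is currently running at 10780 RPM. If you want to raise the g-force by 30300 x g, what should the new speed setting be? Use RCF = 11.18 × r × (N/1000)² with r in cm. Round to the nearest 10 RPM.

N₂ ≈ 15970 RPM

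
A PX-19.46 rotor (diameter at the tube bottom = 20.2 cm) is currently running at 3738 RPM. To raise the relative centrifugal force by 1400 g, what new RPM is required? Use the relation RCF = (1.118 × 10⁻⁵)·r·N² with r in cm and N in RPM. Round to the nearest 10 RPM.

5140 RPM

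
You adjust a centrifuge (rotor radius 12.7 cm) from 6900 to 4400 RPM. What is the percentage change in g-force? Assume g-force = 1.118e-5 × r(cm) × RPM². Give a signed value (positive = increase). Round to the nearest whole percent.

RCF ∝ N², so the ratio is (4400/6900)² = (0.637681)² = 0.4066.
Change = 0.4066 − 1 = -0.5934 → -59.3%.

-59%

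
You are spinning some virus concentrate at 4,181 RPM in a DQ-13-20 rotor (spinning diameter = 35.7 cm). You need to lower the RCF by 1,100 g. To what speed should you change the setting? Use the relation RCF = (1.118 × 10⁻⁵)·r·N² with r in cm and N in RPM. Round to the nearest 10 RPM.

≈ 3460 RPM

r = 35.7 / 2 = 17.85 cm
Current RCF = 1.118 × 10⁻⁵ × 17.85 × (4181)² = 1.118 × 10⁻⁵ × 17.85 × 17,480,761 ≈ 3,488.5 × g
Target RCF = 3,488.5 − 1,100 = 2,388.5 × g
N² = 2,388.5 / (19.9563 × 10⁻⁵) = 11,968,652
N ≈ √11,968,652 ≈ 3,459.6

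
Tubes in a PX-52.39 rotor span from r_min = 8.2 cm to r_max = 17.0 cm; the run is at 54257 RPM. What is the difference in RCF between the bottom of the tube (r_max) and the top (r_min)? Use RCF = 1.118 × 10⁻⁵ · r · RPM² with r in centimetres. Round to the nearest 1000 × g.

RCF_max = 1.118 × 10⁻⁵ × 17 × (54257)² = 1.118 × 10⁻⁵ × 17 × 2,943,822,049 ≈ 559,502.8 × g
RCF_min = 1.118 × 10⁻⁵ × 8.2 × (54257)² = 1.118 × 10⁻⁵ × 8.2 × 2,943,822,049 ≈ 269,877.8 × g
ΔRCF = 559,502.8 − 269,877.8 = 289,625

≈ 290000 g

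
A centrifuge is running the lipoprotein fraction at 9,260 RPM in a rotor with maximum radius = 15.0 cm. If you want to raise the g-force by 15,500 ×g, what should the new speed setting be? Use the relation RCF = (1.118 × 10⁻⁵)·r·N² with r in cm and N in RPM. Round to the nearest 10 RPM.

13350 RPM

Current RCF = 1.118 × 10⁻⁵ × 15 × (9260)² = 1.118 × 10⁻⁵ × 15 × 85,747,600 ≈ 14,379.9 × g
Target RCF = 14,379.9 + 15,500 = 29,879.9 × g
N² = 29,879.9 / (16.77 × 10⁻⁵) = 178,174,717
N ≈ √178,174,717 ≈ 13,348.2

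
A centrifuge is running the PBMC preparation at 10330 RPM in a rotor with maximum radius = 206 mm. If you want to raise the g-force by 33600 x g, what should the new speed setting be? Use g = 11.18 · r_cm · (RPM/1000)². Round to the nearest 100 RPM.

≈ 15900 RPM

r = 206 mm = 20.6 cm
Current RCF = 11.18 × 20.6 × (10.33)² = 11.18 × 20.6 × 106.7089 ≈ 24,575.9 × g
Target RCF = 24,575.9 + 33,600 = 58,175.9 × g
(N/1000)² = 58,175.9 / 230.308 = 252.6004
N = 1000 × √252.6004 ≈ 15,893.4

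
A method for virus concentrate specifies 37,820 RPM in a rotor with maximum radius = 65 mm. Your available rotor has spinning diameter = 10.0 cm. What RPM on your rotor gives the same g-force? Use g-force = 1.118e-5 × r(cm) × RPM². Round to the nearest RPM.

≈ 43121 RPM

Original rotor: r = 65 mm = 6.5 cm
RCF = 1.118 × 10⁻⁵ × r × N²
RCF_original = 1.118 × 10⁻⁵ × 6.5 × (37820)² = 1.118 × 10⁻⁵ × 6.5 × 1,430,352,400 ≈ 103,943.7 × g
Your rotor: r = 10.0 / 2 = 5 cm
103,943.7 = 1.118 × 10⁻⁵ × 5 × N²
N² = 103,943.7 / (5.59 × 10⁻⁵) = 1,859,457,961
N ≈ √1,859,457,961 ≈ 43,121.4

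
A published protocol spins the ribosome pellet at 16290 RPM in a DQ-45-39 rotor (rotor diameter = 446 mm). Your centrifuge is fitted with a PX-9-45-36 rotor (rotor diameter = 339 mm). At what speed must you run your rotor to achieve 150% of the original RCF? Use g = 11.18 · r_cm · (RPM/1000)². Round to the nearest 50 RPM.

22900 RPM

Original rotor: r = 446 mm / 2 = 223 mm = 22.3 cm
RCF = 11.18 × r × (N/1000)²
RCF_original = 11.18 × 22.3 × (16.29)² = 11.18 × 22.3 × 265.3641 ≈ 66,159 × g
Target RCF = 1.5 × 66,159 ≈ 99,238.5 × g
Your rotor: r = 339 mm / 2 = 169.5 mm = 16.95 cm
99,238.5 = 11.18 × 16.95 × (N/1000)²
(N/1000)² = 99,238.5 / 189.501 = 523.6833
N = 1000 × √523.6833 ≈ 22,884.1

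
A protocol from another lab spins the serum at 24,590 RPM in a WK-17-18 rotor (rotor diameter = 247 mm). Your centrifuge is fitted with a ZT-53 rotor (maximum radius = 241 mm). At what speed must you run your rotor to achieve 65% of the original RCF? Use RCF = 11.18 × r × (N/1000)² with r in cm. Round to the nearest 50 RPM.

14200 RPM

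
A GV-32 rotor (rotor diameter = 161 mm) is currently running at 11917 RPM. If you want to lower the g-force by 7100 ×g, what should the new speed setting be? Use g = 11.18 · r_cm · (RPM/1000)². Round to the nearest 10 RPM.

≈ 7950 RPM

r = 161 mm / 2 = 80.5 mm = 8.05 cm
Current RCF = 11.18 × 8.05 × (11.917)² = 11.18 × 8.05 × 142.014889 ≈ 12,781.2 × g
Target RCF = 12,781.2 − 7,100 = 5,681.2 × g
(N/1000)² = 5,681.2 / 89.999 = 63.12515
N = 1000 × √63.12515 ≈ 7,945.1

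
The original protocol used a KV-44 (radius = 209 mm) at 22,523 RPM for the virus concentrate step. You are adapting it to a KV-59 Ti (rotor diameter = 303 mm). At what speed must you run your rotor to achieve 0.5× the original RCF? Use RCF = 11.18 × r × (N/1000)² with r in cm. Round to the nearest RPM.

≈ 18706 RPM

Original rotor: r = 209 mm = 20.9 cm
RCF_original = 11.18 × 20.9 × (22.523)² = 11.18 × 20.9 × 507.285529 ≈ 118,533.4 × g
Target RCF = 0.5 × 118,533.4 ≈ 59,266.7 × g
Your rotor: r = 303 mm / 2 = 151.5 mm = 15.15 cm
59,266.7 = 11.18 × 15.15 × (N/1000)²
(N/1000)² = 59,266.7 / 169.377 = 349.91
N = 1000 × √349.91 ≈ 18,705.9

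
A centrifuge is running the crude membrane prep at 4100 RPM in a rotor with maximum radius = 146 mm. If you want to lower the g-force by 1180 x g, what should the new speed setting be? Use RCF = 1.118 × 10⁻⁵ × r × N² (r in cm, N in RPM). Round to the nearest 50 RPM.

3100 RPM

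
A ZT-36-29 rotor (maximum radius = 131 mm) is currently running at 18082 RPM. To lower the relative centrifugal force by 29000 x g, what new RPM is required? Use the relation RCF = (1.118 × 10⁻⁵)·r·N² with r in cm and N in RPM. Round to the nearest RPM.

r = 131 mm = 13.1 cm
Current RCF = 1.118 × 10⁻⁵ × 13.1 × (18082)² = 1.118 × 10⁻⁵ × 13.1 × 326,958,724 ≈ 47,885.7 × g
Target RCF = 47,885.7 − 29,000 = 18,885.7 × g
N² = 18,885.7 / (14.6458 × 10⁻⁵) = 128,949,596
N ≈ √128,949,596 ≈ 11,355.6

11356 RPM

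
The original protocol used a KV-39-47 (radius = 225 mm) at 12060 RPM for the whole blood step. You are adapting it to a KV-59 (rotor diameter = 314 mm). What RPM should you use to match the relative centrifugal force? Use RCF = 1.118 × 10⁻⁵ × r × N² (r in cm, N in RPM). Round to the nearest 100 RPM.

Original rotor: r = 225 mm = 22.5 cm
RCF_original = 1.118 × 10⁻⁵ × 22.5 × (12060)² = 1.118 × 10⁻⁵ × 22.5 × 145,443,600 ≈ 36,586.3 × g
Your rotor: r = 314 mm / 2 = 157 mm = 15.7 cm
36,586.3 = 1.118 × 10⁻⁵ × 15.7 × N²
N² = 36,586.3 / (17.5526 × 10⁻⁵) = 208,438,066
N ≈ √208,438,066 ≈ 14,437.4

≈ 14400 RPM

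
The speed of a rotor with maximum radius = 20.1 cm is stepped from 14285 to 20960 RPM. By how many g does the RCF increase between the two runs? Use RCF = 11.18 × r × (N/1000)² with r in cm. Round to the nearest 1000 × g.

53000 g

RCF₁ = 11.18 × 20.1 × (14.285)² = 11.18 × 20.1 × 204.061225 ≈ 45,856.2 × g
RCF₂ = 11.18 × 20.1 × (20.96)² = 11.18 × 20.1 × 439.3216 ≈ 98,723.5 × g
Increase = 98,723.5 − 45,856.2 = 52,867.3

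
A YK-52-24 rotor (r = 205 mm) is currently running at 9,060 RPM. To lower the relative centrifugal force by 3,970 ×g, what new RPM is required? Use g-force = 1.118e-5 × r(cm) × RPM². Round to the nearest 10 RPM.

r = 205 mm = 20.5 cm
Current RCF = 1.118 × 10⁻⁵ × 20.5 × (9060)² = 1.118 × 10⁻⁵ × 20.5 × 82,083,600 ≈ 18,812.7 × g
Target RCF = 18,812.7 − 3,970 = 14,842.7 × g
N² = 14,842.7 / (22.919 × 10⁻⁵) = 64,761,552
N ≈ √64,761,552 ≈ 8,047.5

N₂ ≈ 8050 RPM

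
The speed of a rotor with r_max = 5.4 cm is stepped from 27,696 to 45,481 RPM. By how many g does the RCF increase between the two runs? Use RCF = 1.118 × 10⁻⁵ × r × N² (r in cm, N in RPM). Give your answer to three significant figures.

RCF₁ = 1.118 × 10⁻⁵ × 5.4 × (27696)² = 1.118 × 10⁻⁵ × 5.4 × 767,068,416 ≈ 46,309.5 × g
RCF₂ = 1.118 × 10⁻⁵ × 5.4 × (45481)² = 1.118 × 10⁻⁵ × 5.4 × 2,068,521,361 ≈ 124,880.8 × g
Increase = 124,880.8 − 46,309.5 = 78,571.3

≈ 78600 g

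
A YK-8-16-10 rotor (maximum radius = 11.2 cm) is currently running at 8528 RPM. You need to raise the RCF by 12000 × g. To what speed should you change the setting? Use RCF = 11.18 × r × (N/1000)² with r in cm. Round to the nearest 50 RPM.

≈ 13000 RPM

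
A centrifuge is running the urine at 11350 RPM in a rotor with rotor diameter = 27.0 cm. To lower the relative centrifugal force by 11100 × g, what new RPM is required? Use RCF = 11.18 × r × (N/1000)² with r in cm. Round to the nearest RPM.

≈ 7435 RPM

r = 27.0 / 2 = 13.5 cm
Current RCF = 11.18 × 13.5 × (11.35)² = 11.18 × 13.5 × 128.8225 ≈ 19,443.2 × g
Target RCF = 19,443.2 − 11,100 = 8,343.2 × g
(N/1000)² = 8,343.2 / 150.93 = 55.27861
N = 1000 × √55.27861 ≈ 7,435.0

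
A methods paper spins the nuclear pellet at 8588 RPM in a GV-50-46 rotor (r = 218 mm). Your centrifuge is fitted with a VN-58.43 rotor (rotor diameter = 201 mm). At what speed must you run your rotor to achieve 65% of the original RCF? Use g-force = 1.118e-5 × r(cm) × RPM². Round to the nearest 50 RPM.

10200 RPM

Original rotor: r = 218 mm = 21.8 cm
RCF_original = 1.118 × 10⁻⁵ × 21.8 × (8588)² = 1.118 × 10⁻⁵ × 21.8 × 73,753,744 ≈ 17,975.6 × g
Target RCF = 0.65 × 17,975.6 ≈ 11,684.1 × g
Your rotor: r = 201 mm / 2 = 100.5 mm = 10.05 cm
11,684.1 = 1.118 × 10⁻⁵ × 10.05 × N²
N² = 11,684.1 / (11.2359 × 10⁻⁵) = 103,989,000
N ≈ √103,989,000 ≈ 10,197.5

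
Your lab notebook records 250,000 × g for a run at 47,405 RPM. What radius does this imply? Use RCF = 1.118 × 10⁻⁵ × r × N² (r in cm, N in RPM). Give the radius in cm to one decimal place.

250000 = 1.118 × 10⁻⁵ × r × (47405)²
r = 250000 / (1.118 × 10⁻⁵ × 2,247,234,025) = 250000 / 25124.08 ≈ 9.951 cm

≈ 10.0 cm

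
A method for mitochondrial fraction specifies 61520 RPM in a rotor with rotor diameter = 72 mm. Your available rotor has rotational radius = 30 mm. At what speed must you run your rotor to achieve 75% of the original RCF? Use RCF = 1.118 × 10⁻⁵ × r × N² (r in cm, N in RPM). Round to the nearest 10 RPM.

≈ 58360 RPM

Original rotor: r = 72 mm / 2 = 36 mm = 3.6 cm
RCF_original = 1.118 × 10⁻⁵ × 3.6 × (61520)² = 1.118 × 10⁻⁵ × 3.6 × 3,784,710,400 ≈ 152,327 × g
Target RCF = 0.75 × 152,327 ≈ 114,245.2 × g
Your rotor: r = 30 mm = 3.0 cm
114,245.2 = 1.118 × 10⁻⁵ × 3 × N²
N² = 114,245.2 / (3.354 × 10⁻⁵) = 3,406,237,329
N ≈ √3,406,237,329 ≈ 58,363.0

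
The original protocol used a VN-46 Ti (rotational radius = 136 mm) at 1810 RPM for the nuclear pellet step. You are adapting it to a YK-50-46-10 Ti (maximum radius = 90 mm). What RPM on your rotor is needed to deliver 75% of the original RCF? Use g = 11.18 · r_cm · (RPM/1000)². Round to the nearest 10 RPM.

≈ 1930 RPM

Original rotor: r = 136 mm = 13.6 cm
RCF_original = 11.18 × 13.6 × (1.81)² = 11.18 × 13.6 × 3.2761 ≈ 498.1 × g
Target RCF = 0.75 × 498.1 ≈ 373.6 × g
Your rotor: r = 90 mm = 9.0 cm
373.6 = 11.18 × 9 × (N/1000)²
(N/1000)² = 373.6 / 100.62 = 3.71298
N = 1000 × √3.71298 ≈ 1,926.9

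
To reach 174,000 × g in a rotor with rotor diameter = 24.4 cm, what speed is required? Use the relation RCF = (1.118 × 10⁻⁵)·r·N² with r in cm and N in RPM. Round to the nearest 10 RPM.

r = 24.4 / 2 = 12.2 cm
RCF = 1.118 × 10⁻⁵ × r × N²
174,000 = 1.118 × 10⁻⁵ × 12.2 × N²
N² = 174,000 / (13.6396 × 10⁻⁵) = 1,275,697,235
N ≈ √1,275,697,235 ≈ 35,716.9

35720 RPM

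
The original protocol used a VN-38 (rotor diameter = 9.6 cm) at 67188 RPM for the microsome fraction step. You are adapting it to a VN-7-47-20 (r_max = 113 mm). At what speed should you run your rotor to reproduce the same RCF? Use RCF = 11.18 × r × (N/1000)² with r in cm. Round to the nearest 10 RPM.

43790 RPM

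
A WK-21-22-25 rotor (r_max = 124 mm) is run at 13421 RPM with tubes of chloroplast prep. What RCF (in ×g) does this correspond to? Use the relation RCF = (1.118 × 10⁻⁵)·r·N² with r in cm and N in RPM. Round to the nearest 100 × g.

r = 124 mm = 12.4 cm
RCF = 1.118 × 10⁻⁵ × r × N²
RCF = 1.118 × 10⁻⁵ × 12.4 × (13421)² = 1.118 × 10⁻⁵ × 12.4 × 180,123,241 ≈ 24,970.8 × g

RCF ≈ 25000 ×g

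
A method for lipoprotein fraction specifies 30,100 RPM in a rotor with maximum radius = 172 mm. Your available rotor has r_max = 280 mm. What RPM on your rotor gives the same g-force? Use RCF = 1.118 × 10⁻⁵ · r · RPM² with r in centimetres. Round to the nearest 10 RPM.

23590 RPM

Original rotor: r = 172 mm = 17.2 cm
RCF_original = 1.118 × 10⁻⁵ × 17.2 × (30100)² = 1.118 × 10⁻⁵ × 17.2 × 906,010,000 ≈ 174,222.1 × g
Your rotor: r = 280 mm = 28.0 cm
174,222.1 = 1.118 × 10⁻⁵ × 28 × N²
N² = 174,222.1 / (31.304 × 10⁻⁵) = 556,549,003
N ≈ √556,549,003 ≈ 23,591.3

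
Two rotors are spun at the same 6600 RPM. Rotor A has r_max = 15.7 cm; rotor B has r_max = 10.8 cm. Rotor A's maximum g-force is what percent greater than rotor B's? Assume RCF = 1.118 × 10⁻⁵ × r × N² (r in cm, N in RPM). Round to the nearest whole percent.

45%

At equal RPM, RCF scales linearly with r: ratio = 15.7 / 10.8 = 1.4537.
So rotor A delivers 45.4% more g-force.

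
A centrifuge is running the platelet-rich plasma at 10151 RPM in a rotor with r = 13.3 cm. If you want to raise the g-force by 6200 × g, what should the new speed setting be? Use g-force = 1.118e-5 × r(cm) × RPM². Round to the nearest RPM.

Current RCF = 1.118 × 10⁻⁵ × 13.3 × (10151)² = 1.118 × 10⁻⁵ × 13.3 × 103,042,801 ≈ 15,321.8 × g
Target RCF = 15,321.8 + 6,200 = 21,521.8 × g
N² = 21,521.8 / (14.8694 × 10⁻⁵) = 144,738,860
N ≈ √144,738,860 ≈ 12,030.7

≈ 12031 RPM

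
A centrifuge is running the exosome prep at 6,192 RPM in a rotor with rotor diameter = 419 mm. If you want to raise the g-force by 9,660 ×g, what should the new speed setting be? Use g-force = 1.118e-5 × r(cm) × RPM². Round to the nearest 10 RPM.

r = 419 mm / 2 = 209.5 mm = 20.95 cm
Current RCF = 1.118 × 10⁻⁵ × 20.95 × (6192)² = 1.118 × 10⁻⁵ × 20.95 × 38,340,864 ≈ 8,980.2 × g
Target RCF = 8,980.2 + 9,660 = 18,640.2 × g
N² = 18,640.2 / (23.4221 × 10⁻⁵) = 79,583,812
N ≈ √79,583,812 ≈ 8,921.0

N₂ ≈ 8920 RPM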